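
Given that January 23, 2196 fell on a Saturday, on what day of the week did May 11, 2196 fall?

Wednesday

January 2196: 31 − 23 = 8 days remain.
Then February 2196 (29), March (31), April (30): 29 + 31 + 30 = 90 days.
May 1–11, 2196: 11 days.
Total: 8 + 90 + 11 = 109 days.
109 mod 7 = 4, so 4 days after Saturday is Wednesday.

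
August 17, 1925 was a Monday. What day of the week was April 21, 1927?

August 1925: 31 − 17 = 14 days remain.
Then 19 full months totalling 577 days.
April 1–21, 1927: 21 days.
Total: 14 + 577 + 21 = 612 days.
612 mod 7 = 3, so 3 days after Monday is Thursday.

Thursday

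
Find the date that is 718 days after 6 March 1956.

22 February 1958

Count 718 days after March 6, 1956:
March 1956: 31 − 6 = 25 days remain.
Then 22 full months totalling 671 days.
February 1–22, 1958: 22 days (1958 is not a leap year).
Total: 25 + 671 + 22 = 718 days.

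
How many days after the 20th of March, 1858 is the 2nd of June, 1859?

March 1858: 31 − 20 = 11 days remain.
Then 14 full months totalling 426 days.
June 1–2, 1859: 2 days.
Total: 11 + 426 + 2 = 439 days.

439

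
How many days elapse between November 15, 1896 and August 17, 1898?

Day-of-year of November 15, 1896: 320.
Day-of-year of August 17, 1898: 229.
1896 has 366 days, so 366 − 320 = 46 days remain in 1896.
Full years: 1897: 365. Sum = 365.
Total: 46 + 365 + 229 = 640 days.

640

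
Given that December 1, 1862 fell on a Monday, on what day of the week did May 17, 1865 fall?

Wednesday

Day-of-year of December 1, 1862: 335.
Day-of-year of May 17, 1865: 137.
1862 has 365 days, so 365 − 335 = 30 days remain in 1862.
Full years: 1863: 365; 1864: 366. Sum = 731.
Total: 30 + 731 + 137 = 898 days.
898 mod 7 = 2, so 2 days after Monday is Wednesday.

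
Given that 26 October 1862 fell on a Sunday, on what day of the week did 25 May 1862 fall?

Count forward from the earlier date (May 25, 1862) to the later (October 26, 1862):
May 1862: 31 − 25 = 6 days remain.
Then June (30), July (31), August (31), September (30): 30 + 31 + 31 + 30 = 122 days.
October 1–26, 1862: 26 days.
Total: 6 + 122 + 26 = 154 days.
154 is a multiple of 7, so 25 May 1862 falls on the same weekday: Sunday.

Sunday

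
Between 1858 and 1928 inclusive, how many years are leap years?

Years divisible by 4: 1860, 1864, …, 1928 — 18 in all.
Of these, 1900 is divisible by 100 but not 400, so not leap.
Leap years: 18 − 1 = 17.

17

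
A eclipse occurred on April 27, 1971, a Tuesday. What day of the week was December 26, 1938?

Monday

Count forward from the earlier date (December 26, 1938) to the later (April 27, 1971):
From December 26, 1938 to December 26, 1970: 32 years, of which 8 contain a Feb 29 — 24×365 + 8×366 = 11688 days.
December 1970: 31 − 26 = 5 days remain.
Then January (31), February 1971 (28), March (31): 31 + 28 + 31 = 90 days.
April 1–27, 1971: 27 days.
Residual: 122 days.
Total: 11810 days.
11810 mod 7 = 1, so 1 day before Tuesday is Monday.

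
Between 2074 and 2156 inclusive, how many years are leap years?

Years divisible by 4: 2076, 2080, …, 2156 — 21 in all.
Of these, 2100 is divisible by 100 but not 400, so not leap.
Leap years: 21 − 1 = 20.

20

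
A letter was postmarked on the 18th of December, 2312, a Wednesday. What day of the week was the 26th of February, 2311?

Sunday

Count forward from the earlier date (February 26, 2311) to the later (December 18, 2312):
February 26, 2311 → February 26, 2312: 365 days.
February 2312: 29 − 26 = 3 days remain (2312 is a leap year, so February has 29 days).
Then 9 full months totalling 275 days.
December 1–18, 2312: 18 days.
Residual: 296 days.
Total: 661 days.
661 mod 7 = 3, so 3 days before Wednesday is Sunday.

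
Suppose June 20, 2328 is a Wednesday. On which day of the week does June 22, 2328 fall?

Within June 2328: 22 − 20 = 2 days.
2 mod 7 = 2, so 2 days after Wednesday is Friday.

Friday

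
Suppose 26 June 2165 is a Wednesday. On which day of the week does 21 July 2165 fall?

June 2165: 30 − 26 = 4 days remain.
July 1–21, 2165: 21 days.
Total: 4 + 21 = 25 days.
25 mod 7 = 4, so 4 days after Wednesday is Sunday.

Sunday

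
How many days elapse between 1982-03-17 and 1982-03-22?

Within March 1982: 22 − 17 = 5 days.

5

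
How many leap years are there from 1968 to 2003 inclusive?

9

Years divisible by 4 in [1968, 2003]: 1968, 1972, 1976, 1980, 1984, 1988, 1992, 1996, 2000.
2000 is divisible by 400, so still leap.
No century exceptions apply. Count: 9.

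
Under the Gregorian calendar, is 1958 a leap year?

No

1958 is not a leap year.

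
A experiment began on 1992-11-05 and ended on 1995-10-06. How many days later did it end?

1065

Day-of-year of November 5, 1992: 310.
Day-of-year of October 6, 1995: 279.
1992 has 366 days, so 366 − 310 = 56 days remain in 1992.
Full years: 1993: 365; 1994: 365. Sum = 730.
Total: 56 + 730 + 279 = 1065 days.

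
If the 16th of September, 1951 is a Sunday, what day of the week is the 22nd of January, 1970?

Day-of-year of September 16, 1951: 259.
Day-of-year of January 22, 1970: 22.
1951 has 365 days, so 365 − 259 = 106 days remain in 1951.
Full years 1952–1969: 13 common + 5 leap = 13×365 + 5×366 = 6575 days.
Total: 106 + 6575 + 22 = 6703 days.
6703 mod 7 = 4, so 4 days after Sunday is Thursday.

Thursday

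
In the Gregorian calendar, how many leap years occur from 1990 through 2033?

Years divisible by 4 in [1990, 2033]: 1992, 1996, 2000, 2004, 2008, 2012, 2016, 2020, 2024, 2028, 2032.
2000 is divisible by 400, so still leap.
No century exceptions apply. Count: 11.

11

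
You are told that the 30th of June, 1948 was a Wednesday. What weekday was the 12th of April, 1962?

Thursday

From June 30, 1948 to June 30, 1961: 13 years, of which 3 contain a Feb 29 — 10×365 + 3×366 = 4748 days.
June 1961: 30 − 30 = 0 days remain.
Then 9 full months totalling 274 days.
April 1–12, 1962: 12 days.
Residual: 286 days.
Total: 5034 days.
5034 mod 7 = 1, so 1 day after Wednesday is Thursday.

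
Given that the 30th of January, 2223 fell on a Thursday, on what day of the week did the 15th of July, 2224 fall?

January 30, 2223 → January 30, 2224: 365 days.
January 2224: 31 − 30 = 1 day remains.
Then February 2224 (29), March (31), April (30), May (31), June (30): 29 + 31 + 30 + 31 + 30 = 151 days.
July 1–15, 2224: 15 days.
Residual: 167 days.
Total: 532 days.
532 is a multiple of 7, so the 15th of July, 2224 falls on the same weekday: Thursday.

Thursday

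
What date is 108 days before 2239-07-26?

2239-04-09

Count 108 days before July 26, 2239:
April 2239: 30 − 9 = 21 days remain.
Then May (31), June (30): 31 + 30 = 61 days.
July 1–26, 2239: 26 days.
Total: 21 + 61 + 26 = 108 days.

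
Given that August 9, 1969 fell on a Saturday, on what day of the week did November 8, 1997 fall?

Saturday

Day-of-year of August 9, 1969: 221.
Day-of-year of November 8, 1997: 312.
1969 has 365 days, so 365 − 221 = 144 days remain in 1969.
Full years 1970–1996: 20 common + 7 leap = 20×365 + 7×366 = 9862 days.
Total: 144 + 9862 + 312 = 10318 days.
10318 is a multiple of 7, so November 8, 1997 falls on the same weekday: Saturday.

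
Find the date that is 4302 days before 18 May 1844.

7 August 1832

Count 4302 days before May 18, 1844:
From August 7, 1832 to August 7, 1843: 11 years, of which 2 contain a Feb 29 — 9×365 + 2×366 = 4017 days.
August 1843: 31 − 7 = 24 days remain.
Then September (30), October (31), November (30), December (31), January (31), February 1844 (29), March (31), April (30): 30 + 31 + 30 + 31 + 31 + 29 + 31 + 30 = 243 days.
May 1–18, 1844: 18 days.
Residual: 285 days.
Total: 4302 days.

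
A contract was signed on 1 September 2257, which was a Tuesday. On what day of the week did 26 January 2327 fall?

Wednesday

From September 1, 2257 to September 1, 2326: 69 years, of which 16 contain a Feb 29 — 53×365 + 16×366 = 25201 days.
(2300 is not a leap year (divisible by 100 but not 400).)
September 2326: 30 − 1 = 29 days remain.
Then October (31), November (30), December (31): 31 + 30 + 31 = 92 days.
January 1–26, 2327: 26 days.
Residual: 147 days.
Total: 25348 days.
25348 mod 7 = 1, so 1 day after Tuesday is Wednesday.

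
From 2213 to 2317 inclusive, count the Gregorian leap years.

25

Years divisible by 4: 2216, 2220, …, 2316 — 26 in all.
Of these, 2300 is divisible by 100 but not 400, so not leap.
Leap years: 26 − 1 = 25.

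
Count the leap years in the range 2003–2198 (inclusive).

Years divisible by 4: 2004, 2008, …, 2196 — 49 in all.
Of these, 2100 is divisible by 100 but not 400, so not leap.
Leap years: 49 − 1 = 48.

48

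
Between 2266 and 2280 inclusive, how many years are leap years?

Years divisible by 4 in [2266, 2280]: 2268, 2272, 2276, 2280.
No century exceptions apply. Count: 4.

4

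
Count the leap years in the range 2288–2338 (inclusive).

12

Years divisible by 4: 2288, 2292, …, 2336 — 13 in all.
Of these, 2300 is divisible by 100 but not 400, so not leap.
Leap years: 13 − 1 = 12.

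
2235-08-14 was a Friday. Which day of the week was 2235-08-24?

Within August 2235: 24 − 14 = 10 days.
10 mod 7 = 3, so 3 days after Friday is Monday.

Monday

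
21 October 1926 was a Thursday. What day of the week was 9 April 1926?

Friday

Count forward from the earlier date (April 9, 1926) to the later (October 21, 1926):
April 1926: 30 − 9 = 21 days remain.
Then May (31), June (30), July (31), August (31), September (30): 31 + 30 + 31 + 31 + 30 = 153 days.
October 1–21, 1926: 21 days.
Total: 21 + 153 + 21 = 195 days.
195 mod 7 = 6, so 6 days before Thursday is Friday.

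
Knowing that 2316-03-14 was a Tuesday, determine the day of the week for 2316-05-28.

Sunday

March 2316: 31 − 14 = 17 days remain.
Then April (30): 30 days.
May 1–28, 2316: 28 days.
Total: 17 + 30 + 28 = 75 days.
75 mod 7 = 5, so 5 days after Tuesday is Sunday.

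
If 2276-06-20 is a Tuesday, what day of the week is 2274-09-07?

Count forward from the earlier date (September 7, 2274) to the later (June 20, 2276):
September 7, 2274 → September 7, 2275: 365 days.
September 2275: 30 − 7 = 23 days remain.
Then October (31), November (30), December (31), January (31), February 2276 (29), March (31), April (30), May (31): 31 + 30 + 31 + 31 + 29 + 31 + 30 + 31 = 244 days.
June 1–20, 2276: 20 days.
Residual: 287 days.
Total: 652 days.
652 mod 7 = 1, so 1 day before Tuesday is Monday.

Monday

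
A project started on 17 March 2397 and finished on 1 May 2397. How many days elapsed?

March 2397: 31 − 17 = 14 days remain.
Then April (30): 30 days.
May 1, 2397: 1 day.
Total: 14 + 30 + 1 = 45 days.

45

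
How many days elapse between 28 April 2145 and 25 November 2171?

9707

From April 28, 2145 to April 28, 2171: 26 years, of which 6 contain a Feb 29 — 20×365 + 6×366 = 9496 days.
April 2171: 30 − 28 = 2 days remain.
Then May (31), June (30), July (31), August (31), September (30), October (31): 31 + 30 + 31 + 31 + 30 + 31 = 184 days.
November 1–25, 2171: 25 days.
Residual: 211 days.
Total: 9707 days.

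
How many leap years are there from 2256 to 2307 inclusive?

12

Years divisible by 4: 2256, 2260, …, 2304 — 13 in all.
Of these, 2300 is divisible by 100 but not 400, so not leap.
Leap years: 13 − 1 = 12.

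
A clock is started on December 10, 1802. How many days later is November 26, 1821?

6926

Day-of-year of December 10, 1802: 344.
Day-of-year of November 26, 1821: 330.
1802 has 365 days, so 365 − 344 = 21 days remain in 1802.
Full years 1803–1820: 13 common + 5 leap = 13×365 + 5×366 = 6575 days.
Total: 21 + 6575 + 330 = 6926 days.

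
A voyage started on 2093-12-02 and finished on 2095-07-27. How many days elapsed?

December 2, 2093 → December 2, 2094: 365 days.
December 2094: 31 − 2 = 29 days remain.
Then January (31), February 2095 (28), March (31), April (30), May (31), June (30): 31 + 28 + 31 + 30 + 31 + 30 = 181 days.
July 1–27, 2095: 27 days.
Residual: 237 days.
Total: 602 days.

602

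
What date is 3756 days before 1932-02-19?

1921-11-07

Count 3756 days before February 19, 1932:
Day-of-year of November 7, 1921: 311.
Day-of-year of February 19, 1932: 50.
1921 has 365 days, so 365 − 311 = 54 days remain in 1921.
Full years 1922–1931: 8 common + 2 leap = 8×365 + 2×366 = 3652 days.
Total: 54 + 3652 + 50 = 3756 days.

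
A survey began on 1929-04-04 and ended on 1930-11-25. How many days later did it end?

Day-of-year of April 4, 1929: 94.
Day-of-year of November 25, 1930: 329.
1929 has 365 days, so 365 − 94 = 271 days remain in 1929.
Total: 271 + 329 = 600 days.

600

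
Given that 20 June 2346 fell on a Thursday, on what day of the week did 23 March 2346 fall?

Count forward from the earlier date (March 23, 2346) to the later (June 20, 2346):
March 2346: 31 − 23 = 8 days remain.
Then April (30), May (31): 30 + 31 = 61 days.
June 1–20, 2346: 20 days.
Total: 8 + 61 + 20 = 89 days.
89 mod 7 = 5, so 5 days before Thursday is Saturday.

Saturday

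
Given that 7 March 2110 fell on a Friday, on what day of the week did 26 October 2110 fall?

March 2110: 31 − 7 = 24 days remain.
Then April (30), May (31), June (30), July (31), August (31), September (30): 30 + 31 + 30 + 31 + 31 + 30 = 183 days.
October 1–26, 2110: 26 days.
Total: 24 + 183 + 26 = 233 days.
233 mod 7 = 2, so 2 days after Friday is Sunday.

Sunday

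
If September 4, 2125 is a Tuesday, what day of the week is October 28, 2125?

September 2125: 30 − 4 = 26 days remain.
October 1–28, 2125: 28 days.
Total: 26 + 28 = 54 days.
54 mod 7 = 5, so 5 days after Tuesday is Sunday.

Sunday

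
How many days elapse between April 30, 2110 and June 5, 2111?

401

April 30, 2110 → April 30, 2111: 365 days.
April 2111: 30 − 30 = 0 days remain.
Then May (31): 31 days.
June 1–5, 2111: 5 days.
Residual: 36 days.
Total: 401 days.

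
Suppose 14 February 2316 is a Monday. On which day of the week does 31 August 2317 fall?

February 2316: 29 − 14 = 15 days remain (2316 is a leap year, so February has 29 days).
Then 17 full months totalling 518 days.
August 1–31, 2317: 31 days.
Total: 15 + 518 + 31 = 564 days.
564 mod 7 = 4, so 4 days after Monday is Friday.

Friday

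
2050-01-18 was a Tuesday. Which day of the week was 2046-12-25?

Tuesday

Count forward from the earlier date (December 25, 2046) to the later (January 18, 2050):
December 25, 2046 → December 25, 2047: 365 days.
December 25, 2047 → December 25, 2048: 366 days (2048 is a leap year).
December 25, 2048 → December 25, 2049: 365 days.
December 2049: 31 − 25 = 6 days remain.
January 1–18, 2050: 18 days.
Residual: 24 days.
Total: 1120 days.
1120 is a multiple of 7, so 2046-12-25 falls on the same weekday: Tuesday.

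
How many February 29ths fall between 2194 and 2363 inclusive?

Years divisible by 4: 2196, 2200, …, 2360 — 42 in all.
Of these, 2200, 2300 are divisible by 100 but not 400, so not leap.
Leap years: 42 − 2 = 40.

40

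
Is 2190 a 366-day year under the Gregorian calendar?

2190 is not a leap year.

No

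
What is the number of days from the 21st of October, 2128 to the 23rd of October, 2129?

Day-of-year of October 21, 2128: 295.
Day-of-year of October 23, 2129: 296.
2128 has 366 days, so 366 − 295 = 71 days remain in 2128.
Total: 71 + 296 = 367 days.

367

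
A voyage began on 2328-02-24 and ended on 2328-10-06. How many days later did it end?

225

February 2328: 29 − 24 = 5 days remain (2328 is a leap year, so February has 29 days).
Then March (31), April (30), May (31), June (30), July (31), August (31), September (30): 31 + 30 + 31 + 30 + 31 + 31 + 30 = 214 days.
October 1–6, 2328: 6 days.
Total: 5 + 214 + 6 = 225 days.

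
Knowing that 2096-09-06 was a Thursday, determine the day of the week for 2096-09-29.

Saturday

Within September 2096: 29 − 6 = 23 days.
23 mod 7 = 2, so 2 days after Thursday is Saturday.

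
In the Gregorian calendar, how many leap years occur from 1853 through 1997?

35

Years divisible by 4: 1856, 1860, …, 1996 — 36 in all.
Of these, 1900 is divisible by 100 but not 400, so not leap.
Leap years: 36 − 1 = 35.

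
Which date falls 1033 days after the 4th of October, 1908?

the 3rd of August, 1911

Count 1033 days after October 4, 1908:
October 4, 1908 → October 4, 1909: 365 days.
October 4, 1909 → October 4, 1910: 365 days.
October 1910: 31 − 4 = 27 days remain.
Then 9 full months totalling 273 days.
August 1–3, 1911: 3 days.
Residual: 303 days.
Total: 1033 days.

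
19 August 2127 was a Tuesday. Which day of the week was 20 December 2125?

Count forward from the earlier date (December 20, 2125) to the later (August 19, 2127):
December 20, 2125 → December 20, 2126: 365 days.
December 2126: 31 − 20 = 11 days remain.
Then January (31), February 2127 (28), March (31), April (30), May (31), June (30), July (31): 31 + 28 + 31 + 30 + 31 + 30 + 31 = 212 days.
August 1–19, 2127: 19 days.
Residual: 242 days.
Total: 607 days.
607 mod 7 = 5, so 5 days before Tuesday is Thursday.

Thursday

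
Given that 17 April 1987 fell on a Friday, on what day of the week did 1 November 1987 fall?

Sunday

April 1987: 30 − 17 = 13 days remain.
Then May (31), June (30), July (31), August (31), September (30), October (31): 31 + 30 + 31 + 31 + 30 + 31 = 184 days.
November 1, 1987: 1 day.
Total: 13 + 184 + 1 = 198 days.
198 mod 7 = 2, so 2 days after Friday is Sunday.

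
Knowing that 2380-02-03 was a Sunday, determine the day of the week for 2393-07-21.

Wednesday

From February 3, 2380 to February 3, 2393: 13 years, of which 4 contain a Feb 29 — 9×365 + 4×366 = 4749 days.
February 2393: 28 − 3 = 25 days remain (2393 is not a leap year, so February has 28 days).
Then March (31), April (30), May (31), June (30): 31 + 30 + 31 + 30 = 122 days.
July 1–21, 2393: 21 days.
Residual: 168 days.
Total: 4917 days.
4917 mod 7 = 3, so 3 days after Sunday is Wednesday.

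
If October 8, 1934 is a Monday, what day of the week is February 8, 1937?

Monday

Day-of-year of October 8, 1934: 281.
Day-of-year of February 8, 1937: 39.
1934 has 365 days, so 365 − 281 = 84 days remain in 1934.
Full years: 1935: 365; 1936: 366. Sum = 731.
Total: 84 + 731 + 39 = 854 days.
854 is a multiple of 7, so February 8, 1937 falls on the same weekday: Monday.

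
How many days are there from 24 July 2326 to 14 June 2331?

1786

Day-of-year of July 24, 2326: 205.
Day-of-year of June 14, 2331: 165.
2326 has 365 days, so 365 − 205 = 160 days remain in 2326.
Full years: 2327: 365; 2328: 366; 2329: 365; 2330: 365. Sum = 1461.
Total: 160 + 1461 + 165 = 1786 days.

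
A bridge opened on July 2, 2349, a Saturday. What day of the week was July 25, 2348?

Sunday

Count forward from the earlier date (July 25, 2348) to the later (July 2, 2349):
July 2348: 31 − 25 = 6 days remain.
Then 11 full months totalling 334 days.
July 1–2, 2349: 2 days.
Total: 6 + 334 + 2 = 342 days.
342 mod 7 = 6, so 6 days before Saturday is Sunday.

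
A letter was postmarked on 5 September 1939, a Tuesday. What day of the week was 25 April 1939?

Count forward from the earlier date (April 25, 1939) to the later (September 5, 1939):
April 1939: 30 − 25 = 5 days remain.
Then May (31), June (30), July (31), August (31): 31 + 30 + 31 + 31 = 123 days.
September 1–5, 1939: 5 days.
Total: 5 + 123 + 5 = 133 days.
133 is a multiple of 7, so 25 April 1939 falls on the same weekday: Tuesday.

Tuesday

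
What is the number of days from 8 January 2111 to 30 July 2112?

January 8, 2111 → January 8, 2112: 365 days.
January 2112: 31 − 8 = 23 days remain.
Then February 2112 (29), March (31), April (30), May (31), June (30): 29 + 31 + 30 + 31 + 30 = 151 days.
July 1–30, 2112: 30 days.
Residual: 204 days.
Total: 569 days.

569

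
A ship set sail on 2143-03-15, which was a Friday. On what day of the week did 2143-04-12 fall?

Friday

March 2143: 31 − 15 = 16 days remain.
April 1–12, 2143: 12 days.
Total: 16 + 12 = 28 days.
28 is a multiple of 7, so 2143-04-12 falls on the same weekday: Friday.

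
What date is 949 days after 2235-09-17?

2238-04-23

Count 949 days after September 17, 2235:
September 17, 2235 → September 17, 2236: 366 days (2236 is a leap year).
September 17, 2236 → September 17, 2237: 365 days.
September 2237: 30 − 17 = 13 days remain.
Then October (31), November (30), December (31), January (31), February 2238 (28), March (31): 31 + 30 + 31 + 31 + 28 + 31 = 182 days.
April 1–23, 2238: 23 days.
Residual: 218 days.
Total: 949 days.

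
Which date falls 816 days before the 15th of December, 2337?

the 21st of September, 2335

Count 816 days before December 15, 2337:
September 21, 2335 → September 21, 2336: 366 days (2336 is a leap year).
September 21, 2336 → September 21, 2337: 365 days.
September 2337: 30 − 21 = 9 days remain.
Then October (31), November (30): 31 + 30 = 61 days.
December 1–15, 2337: 15 days.
Residual: 85 days.
Total: 816 days.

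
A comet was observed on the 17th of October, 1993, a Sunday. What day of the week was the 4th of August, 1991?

Count forward from the earlier date (August 4, 1991) to the later (October 17, 1993):
Day-of-year of August 4, 1991: 216.
Day-of-year of October 17, 1993: 290.
1991 has 365 days, so 365 − 216 = 149 days remain in 1991.
Full years: 1992: 366. Sum = 366.
Total: 149 + 366 + 290 = 805 days.
805 is a multiple of 7, so the 4th of August, 1991 falls on the same weekday: Sunday.

Sunday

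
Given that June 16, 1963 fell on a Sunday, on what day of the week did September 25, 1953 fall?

Count forward from the earlier date (September 25, 1953) to the later (June 16, 1963):
Day-of-year of September 25, 1953: 268.
Day-of-year of June 16, 1963: 167.
1953 has 365 days, so 365 − 268 = 97 days remain in 1953.
Full years 1954–1962: 7 common + 2 leap = 7×365 + 2×366 = 3287 days.
Total: 97 + 3287 + 167 = 3551 days.
3551 mod 7 = 2, so 2 days before Sunday is Friday.

Friday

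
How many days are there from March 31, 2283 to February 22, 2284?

328

Day-of-year of March 31, 2283: 90.
Day-of-year of February 22, 2284: 53.
2283 has 365 days, so 365 − 90 = 275 days remain in 2283.
Total: 275 + 53 = 328 days.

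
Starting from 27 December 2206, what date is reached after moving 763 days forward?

28 January 2209

Count 763 days after December 27, 2206:
December 27, 2206 → December 27, 2207: 365 days.
December 27, 2207 → December 27, 2208: 366 days (2208 is a leap year).
December 2208: 31 − 27 = 4 days remain.
January 1–28, 2209: 28 days.
Residual: 32 days.
Total: 763 days.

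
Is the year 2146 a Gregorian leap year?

2146 is not a leap year.

No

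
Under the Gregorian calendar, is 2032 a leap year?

Yes

2032 is a leap year.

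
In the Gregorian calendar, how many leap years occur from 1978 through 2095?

29

Years divisible by 4: 1980, 1984, …, 2092 — 29 in all.
2000 is divisible by 400, so still leap.
No century exceptions apply. Count: 29.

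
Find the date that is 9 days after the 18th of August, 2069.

the 27th of August, 2069

Count 9 days after August 18, 2069:
Within August 2069: 27 − 18 = 9 days.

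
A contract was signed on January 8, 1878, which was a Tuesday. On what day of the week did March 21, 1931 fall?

From January 8, 1878 to January 8, 1931: 53 years, of which 12 contain a Feb 29 — 41×365 + 12×366 = 19357 days.
(1900 is not a leap year (divisible by 100 but not 400).)
January 1931: 31 − 8 = 23 days remain.
Then February 1931 (28): 28 days.
March 1–21, 1931: 21 days.
Residual: 72 days.
Total: 19429 days.
19429 mod 7 = 4, so 4 days after Tuesday is Saturday.

Saturday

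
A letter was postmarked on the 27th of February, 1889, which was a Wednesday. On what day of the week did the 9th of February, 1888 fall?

Count forward from the earlier date (February 9, 1888) to the later (February 27, 1889):
February 9, 1888 → February 9, 1889: 366 days (1888 is a leap year).
Within February 1889: 27 − 9 = 18 days.
Total: 384 days.
384 mod 7 = 6, so 6 days before Wednesday is Thursday.

Thursday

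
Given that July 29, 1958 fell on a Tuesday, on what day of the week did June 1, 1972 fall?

Thursday

Day-of-year of July 29, 1958: 210.
Day-of-year of June 1, 1972: 153.
1958 has 365 days, so 365 − 210 = 155 days remain in 1958.
Full years 1959–1971: 10 common + 3 leap = 10×365 + 3×366 = 4748 days.
Total: 155 + 4748 + 153 = 5056 days.
5056 mod 7 = 2, so 2 days after Tuesday is Thursday.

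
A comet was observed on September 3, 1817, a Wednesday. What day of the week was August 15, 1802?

Count forward from the earlier date (August 15, 1802) to the later (September 3, 1817):
Day-of-year of August 15, 1802: 227.
Day-of-year of September 3, 1817: 246.
1802 has 365 days, so 365 − 227 = 138 days remain in 1802.
Full years 1803–1816: 10 common + 4 leap = 10×365 + 4×366 = 5114 days.
Total: 138 + 5114 + 246 = 5498 days.
5498 mod 7 = 3, so 3 days before Wednesday is Sunday.

Sunday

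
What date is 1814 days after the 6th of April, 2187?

the 24th of March, 2192

Count 1814 days after April 6, 2187:
Day-of-year of April 6, 2187: 96.
Day-of-year of March 24, 2192: 84.
2187 has 365 days, so 365 − 96 = 269 days remain in 2187.
Full years: 2188: 366; 2189: 365; 2190: 365; 2191: 365. Sum = 1461.
Total: 269 + 1461 + 84 = 1814 days.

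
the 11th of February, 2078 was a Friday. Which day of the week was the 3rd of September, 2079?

February 11, 2078 → February 11, 2079: 365 days.
February 2079: 28 − 11 = 17 days remain (2079 is not a leap year, so February has 28 days).
Then March (31), April (30), May (31), June (30), July (31), August (31): 31 + 30 + 31 + 30 + 31 + 31 = 184 days.
September 1–3, 2079: 3 days.
Residual: 204 days.
Total: 569 days.
569 mod 7 = 2, so 2 days after Friday is Sunday.

Sunday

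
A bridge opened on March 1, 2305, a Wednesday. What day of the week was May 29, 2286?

Count forward from the earlier date (May 29, 2286) to the later (March 1, 2305):
From May 29, 2286 to May 29, 2304: 18 years, of which 4 contain a Feb 29 — 14×365 + 4×366 = 6574 days.
(2300 is not a leap year (divisible by 100 but not 400).)
May 2304: 31 − 29 = 2 days remain.
Then 9 full months totalling 273 days.
March 1, 2305: 1 day.
Residual: 276 days.
Total: 6850 days.
6850 mod 7 = 4, so 4 days before Wednesday is Saturday.

Saturday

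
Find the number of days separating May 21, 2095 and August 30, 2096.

May 2095: 31 − 21 = 10 days remain.
Then 14 full months totalling 427 days.
August 1–30, 2096: 30 days.
Total: 10 + 427 + 30 = 467 days.

467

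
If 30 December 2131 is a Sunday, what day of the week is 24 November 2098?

Monday

Count forward from the earlier date (November 24, 2098) to the later (December 30, 2131):
Day-of-year of November 24, 2098: 328.
Day-of-year of December 30, 2131: 364.
2098 has 365 days, so 365 − 328 = 37 days remain in 2098.
Full years 2099–2130: 25 common + 7 leap = 25×365 + 7×366 = 11687 days.
Total: 37 + 11687 + 364 = 12088 days.
12088 mod 7 = 6, so 6 days before Sunday is Monday.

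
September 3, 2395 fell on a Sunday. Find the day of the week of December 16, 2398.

Day-of-year of September 3, 2395: 246.
Day-of-year of December 16, 2398: 350.
2395 has 365 days, so 365 − 246 = 119 days remain in 2395.
Full years: 2396: 366; 2397: 365. Sum = 731.
Total: 119 + 731 + 350 = 1200 days.
1200 mod 7 = 3, so 3 days after Sunday is Wednesday.

Wednesday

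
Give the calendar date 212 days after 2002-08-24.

2003-03-24

Count 212 days after August 24, 2002:
Day-of-year of August 24, 2002: 236.
Day-of-year of March 24, 2003: 83.
2002 has 365 days, so 365 − 236 = 129 days remain in 2002.
Total: 129 + 83 = 212 days.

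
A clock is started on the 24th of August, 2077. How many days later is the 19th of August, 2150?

Day-of-year of August 24, 2077: 236.
Day-of-year of August 19, 2150: 231.
2077 has 365 days, so 365 − 236 = 129 days remain in 2077.
Full years 2078–2149: 55 common + 17 leap = 55×365 + 17×366 = 26297 days.
Total: 129 + 26297 + 231 = 26657 days.

26657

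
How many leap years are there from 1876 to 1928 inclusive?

Years divisible by 4: 1876, 1880, …, 1928 — 14 in all.
Of these, 1900 is divisible by 100 but not 400, so not leap.
Leap years: 14 − 1 = 13.

13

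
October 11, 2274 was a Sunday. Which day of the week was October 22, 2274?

Within October 2274: 22 − 11 = 11 days.
11 mod 7 = 4, so 4 days after Sunday is Thursday.

Thursday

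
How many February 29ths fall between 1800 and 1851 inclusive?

Years divisible by 4: 1800, 1804, …, 1848 — 13 in all.
Of these, 1800 is divisible by 100 but not 400, so not leap.
Leap years: 13 − 1 = 12.

12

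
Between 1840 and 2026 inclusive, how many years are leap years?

Years divisible by 4: 1840, 1844, …, 2024 — 47 in all.
Of these, 1900 is divisible by 100 but not 400, so not leap.
2000 is divisible by 400, so still leap.
Leap years: 47 − 1 = 46.

46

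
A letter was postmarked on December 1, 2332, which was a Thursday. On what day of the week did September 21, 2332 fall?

Wednesday

Count forward from the earlier date (September 21, 2332) to the later (December 1, 2332):
September 2332: 30 − 21 = 9 days remain.
Then October (31), November (30): 31 + 30 = 61 days.
December 1, 2332: 1 day.
Total: 9 + 61 + 1 = 71 days.
71 mod 7 = 1, so 1 day before Thursday is Wednesday.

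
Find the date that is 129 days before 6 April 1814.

28 November 1813

Count 129 days before April 6, 1814:
Day-of-year of November 28, 1813: 332.
Day-of-year of April 6, 1814: 96.
1813 has 365 days, so 365 − 332 = 33 days remain in 1813.
Total: 33 + 96 = 129 days.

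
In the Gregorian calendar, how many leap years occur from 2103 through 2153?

Years divisible by 4: 2104, 2108, …, 2152 — 13 in all.
No century exceptions apply. Count: 13.

13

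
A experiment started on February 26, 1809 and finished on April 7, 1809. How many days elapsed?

40

February 1809: 28 − 26 = 2 days remain (1809 is not a leap year, so February has 28 days).
Then March (31): 31 days.
April 1–7, 1809: 7 days.
Total: 2 + 31 + 7 = 40 days.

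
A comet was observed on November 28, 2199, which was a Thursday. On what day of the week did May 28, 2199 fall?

Tuesday

Count forward from the earlier date (May 28, 2199) to the later (November 28, 2199):
May 2199: 31 − 28 = 3 days remain.
Then June (30), July (31), August (31), September (30), October (31): 30 + 31 + 31 + 30 + 31 = 153 days.
November 1–28, 2199: 28 days.
Total: 3 + 153 + 28 = 184 days.
184 mod 7 = 2, so 2 days before Thursday is Tuesday.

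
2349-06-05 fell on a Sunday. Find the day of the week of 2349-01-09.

Count forward from the earlier date (January 9, 2349) to the later (June 5, 2349):
January 2349: 31 − 9 = 22 days remain.
Then February 2349 (28), March (31), April (30), May (31): 28 + 31 + 30 + 31 = 120 days.
June 1–5, 2349: 5 days.
Total: 22 + 120 + 5 = 147 days.
147 is a multiple of 7, so 2349-01-09 falls on the same weekday: Sunday.

Sunday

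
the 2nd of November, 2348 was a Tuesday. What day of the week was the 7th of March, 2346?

Count forward from the earlier date (March 7, 2346) to the later (November 2, 2348):
Day-of-year of March 7, 2346: 66.
Day-of-year of November 2, 2348: 307.
2346 has 365 days, so 365 − 66 = 299 days remain in 2346.
Full years: 2347: 365. Sum = 365.
Total: 299 + 365 + 307 = 971 days.
971 mod 7 = 5, so 5 days before Tuesday is Thursday.

Thursday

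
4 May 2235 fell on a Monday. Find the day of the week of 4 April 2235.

Saturday

Count forward from the earlier date (April 4, 2235) to the later (May 4, 2235):
April 2235: 30 − 4 = 26 days remain.
May 1–4, 2235: 4 days.
Total: 26 + 4 = 30 days.
30 mod 7 = 2, so 2 days before Monday is Saturday.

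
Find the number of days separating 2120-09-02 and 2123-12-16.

1200

Day-of-year of September 2, 2120: 246.
Day-of-year of December 16, 2123: 350.
2120 has 366 days, so 366 − 246 = 120 days remain in 2120.
Full years: 2121: 365; 2122: 365. Sum = 730.
Total: 120 + 730 + 350 = 1200 days.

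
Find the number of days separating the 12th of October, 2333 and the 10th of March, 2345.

4167

Day-of-year of October 12, 2333: 285.
Day-of-year of March 10, 2345: 69.
2333 has 365 days, so 365 − 285 = 80 days remain in 2333.
Full years 2334–2344: 8 common + 3 leap = 8×365 + 3×366 = 4018 days.
Total: 80 + 4018 + 69 = 4167 days.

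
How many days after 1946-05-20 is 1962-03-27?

5790

Day-of-year of May 20, 1946: 140.
Day-of-year of March 27, 1962: 86.
1946 has 365 days, so 365 − 140 = 225 days remain in 1946.
Full years 1947–1961: 11 common + 4 leap = 11×365 + 4×366 = 5479 days.
Total: 225 + 5479 + 86 = 5790 days.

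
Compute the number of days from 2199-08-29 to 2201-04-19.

598

Day-of-year of August 29, 2199: 241.
Day-of-year of April 19, 2201: 109.
2199 has 365 days, so 365 − 241 = 124 days remain in 2199.
Full years: 2200: 365. Sum = 365.
Total: 124 + 365 + 109 = 598 days.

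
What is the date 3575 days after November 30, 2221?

September 14, 2231

Count 3575 days after November 30, 2221:
From November 30, 2221 to November 30, 2230: 9 years, of which 2 contain a Feb 29 — 7×365 + 2×366 = 3287 days.
November 2230: 30 − 30 = 0 days remain.
Then 9 full months totalling 274 days.
September 1–14, 2231: 14 days.
Residual: 288 days.
Total: 3575 days.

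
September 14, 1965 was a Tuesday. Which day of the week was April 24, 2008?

Day-of-year of September 14, 1965: 257.
Day-of-year of April 24, 2008: 115.
1965 has 365 days, so 365 − 257 = 108 days remain in 1965.
Full years 1966–2007: 32 common + 10 leap = 32×365 + 10×366 = 15340 days.
Total: 108 + 15340 + 115 = 15563 days.
15563 mod 7 = 2, so 2 days after Tuesday is Thursday.

Thursday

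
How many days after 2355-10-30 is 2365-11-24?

Day-of-year of October 30, 2355: 303.
Day-of-year of November 24, 2365: 328.
2355 has 365 days, so 365 − 303 = 62 days remain in 2355.
Full years 2356–2364: 6 common + 3 leap = 6×365 + 3×366 = 3288 days.
Total: 62 + 3288 + 328 = 3678 days.

3678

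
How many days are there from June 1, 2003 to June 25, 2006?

1120

June 1, 2003 → June 1, 2004: 366 days (2004 is a leap year).
June 1, 2004 → June 1, 2005: 365 days.
June 1, 2005 → June 1, 2006: 365 days.
Within June 2006: 25 − 1 = 24 days.
Total: 1120 days.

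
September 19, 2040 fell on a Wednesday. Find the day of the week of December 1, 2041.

Day-of-year of September 19, 2040: 263.
Day-of-year of December 1, 2041: 335.
2040 has 366 days, so 366 − 263 = 103 days remain in 2040.
Total: 103 + 335 = 438 days.
438 mod 7 = 4, so 4 days after Wednesday is Sunday.

Sunday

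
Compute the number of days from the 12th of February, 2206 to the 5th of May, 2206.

82

February 2206: 28 − 12 = 16 days remain (2206 is not a leap year, so February has 28 days).
Then March (31), April (30): 31 + 30 = 61 days.
May 1–5, 2206: 5 days.
Total: 16 + 61 + 5 = 82 days.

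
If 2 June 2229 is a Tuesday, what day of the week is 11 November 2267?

Monday

From June 2, 2229 to June 2, 2267: 38 years, of which 9 contain a Feb 29 — 29×365 + 9×366 = 13879 days.
June 2267: 30 − 2 = 28 days remain.
Then July (31), August (31), September (30), October (31): 31 + 31 + 30 + 31 = 123 days.
November 1–11, 2267: 11 days.
Residual: 162 days.
Total: 14041 days.
14041 mod 7 = 6, so 6 days after Tuesday is Monday.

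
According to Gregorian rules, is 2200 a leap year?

2200 is not a leap year (divisible by 100 but not 400).

No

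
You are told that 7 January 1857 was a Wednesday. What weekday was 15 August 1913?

Day-of-year of January 7, 1857: 7.
Day-of-year of August 15, 1913: 227.
1857 has 365 days, so 365 − 7 = 358 days remain in 1857.
Full years 1858–1912: 42 common + 13 leap = 42×365 + 13×366 = 20088 days.
Total: 358 + 20088 + 227 = 20673 days.
20673 mod 7 = 2, so 2 days after Wednesday is Friday.

Friday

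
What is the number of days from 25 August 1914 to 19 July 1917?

1059

Day-of-year of August 25, 1914: 237.
Day-of-year of July 19, 1917: 200.
1914 has 365 days, so 365 − 237 = 128 days remain in 1914.
Full years: 1915: 365; 1916: 366. Sum = 731.
Total: 128 + 731 + 200 = 1059 days.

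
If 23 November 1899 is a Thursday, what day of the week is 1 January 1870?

Count forward from the earlier date (January 1, 1870) to the later (November 23, 1899):
Day-of-year of January 1, 1870: 1.
Day-of-year of November 23, 1899: 327.
1870 has 365 days, so 365 − 1 = 364 days remain in 1870.
Full years 1871–1898: 21 common + 7 leap = 21×365 + 7×366 = 10227 days.
Total: 364 + 10227 + 327 = 10918 days.
10918 mod 7 = 5, so 5 days before Thursday is Saturday.

Saturday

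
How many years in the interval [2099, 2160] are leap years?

Years divisible by 4: 2100, 2104, …, 2160 — 16 in all.
Of these, 2100 is divisible by 100 but not 400, so not leap.
Leap years: 16 − 1 = 15.

15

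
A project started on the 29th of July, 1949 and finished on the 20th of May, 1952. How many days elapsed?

1026

Day-of-year of July 29, 1949: 210.
Day-of-year of May 20, 1952: 141.
1949 has 365 days, so 365 − 210 = 155 days remain in 1949.
Full years: 1950: 365; 1951: 365. Sum = 730.
Total: 155 + 730 + 141 = 1026 days.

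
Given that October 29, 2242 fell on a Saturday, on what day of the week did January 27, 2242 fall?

Thursday

Count forward from the earlier date (January 27, 2242) to the later (October 29, 2242):
January 2242: 31 − 27 = 4 days remain.
Then February 2242 (28), March (31), April (30), May (31), June (30), July (31), August (31), September (30): 28 + 31 + 30 + 31 + 30 + 31 + 31 + 30 = 242 days.
October 1–29, 2242: 29 days.
Total: 4 + 242 + 29 = 275 days.
275 mod 7 = 2, so 2 days before Saturday is Thursday.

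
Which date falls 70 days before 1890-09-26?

1890-07-18

Count 70 days before September 26, 1890:
July 1890: 31 − 18 = 13 days remain.
Then August (31): 31 days.
September 1–26, 1890: 26 days.
Total: 13 + 31 + 26 = 70 days.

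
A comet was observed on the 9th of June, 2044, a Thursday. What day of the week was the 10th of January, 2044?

Count forward from the earlier date (January 10, 2044) to the later (June 9, 2044):
January 2044: 31 − 10 = 21 days remain.
Then February 2044 (29), March (31), April (30), May (31): 29 + 31 + 30 + 31 = 121 days.
June 1–9, 2044: 9 days.
Total: 21 + 121 + 9 = 151 days.
151 mod 7 = 4, so 4 days before Thursday is Sunday.

Sunday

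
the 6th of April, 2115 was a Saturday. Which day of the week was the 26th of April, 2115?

Friday

Within April 2115: 26 − 6 = 20 days.
20 mod 7 = 6, so 6 days after Saturday is Friday.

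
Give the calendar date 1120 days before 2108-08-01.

2105-07-08

Count 1120 days before August 1, 2108:
July 8, 2105 → July 8, 2106: 365 days.
July 8, 2106 → July 8, 2107: 365 days.
July 8, 2107 → July 8, 2108: 366 days (2108 is a leap year).
July 2108: 31 − 8 = 23 days remain.
August 1, 2108: 1 day.
Residual: 24 days.
Total: 1120 days.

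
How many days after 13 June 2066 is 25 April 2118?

Day-of-year of June 13, 2066: 164.
Day-of-year of April 25, 2118: 115.
2066 has 365 days, so 365 − 164 = 201 days remain in 2066.
Full years 2067–2117: 39 common + 12 leap = 39×365 + 12×366 = 18627 days.
Total: 201 + 18627 + 115 = 18943 days.

18943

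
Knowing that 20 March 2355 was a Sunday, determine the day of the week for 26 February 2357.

March 20, 2355 → March 20, 2356: 366 days (2356 is a leap year).
March 2356: 31 − 20 = 11 days remain.
Then 10 full months totalling 306 days.
February 1–26, 2357: 26 days (2357 is not a leap year).
Residual: 343 days.
Total: 709 days.
709 mod 7 = 2, so 2 days after Sunday is Tuesday.

Tuesday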